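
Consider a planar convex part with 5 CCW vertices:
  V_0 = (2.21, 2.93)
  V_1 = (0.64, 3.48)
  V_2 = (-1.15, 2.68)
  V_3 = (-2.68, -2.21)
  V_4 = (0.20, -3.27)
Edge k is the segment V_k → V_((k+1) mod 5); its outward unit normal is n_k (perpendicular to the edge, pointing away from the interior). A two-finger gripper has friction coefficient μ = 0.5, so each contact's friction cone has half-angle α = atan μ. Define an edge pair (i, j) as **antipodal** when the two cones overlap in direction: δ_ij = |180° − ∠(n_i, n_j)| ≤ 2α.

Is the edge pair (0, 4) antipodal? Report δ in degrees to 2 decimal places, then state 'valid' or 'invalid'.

α = atan 0.5 = 26.57°;  2α = 53.13°
edge 0: e_0 = (-1.57, +0.55);  n_0 = (+0.3306, +0.9438)
edge 4: e_4 = (+2.01, +6.20);  n_4 = (+0.9513, -0.3084)
∠(n_0, n_4) = 88.66°
δ = |180° − 88.66°| = 91.34°
91.34° > 2α = 53.13°  →  invalid

δ = 91.34°, invalid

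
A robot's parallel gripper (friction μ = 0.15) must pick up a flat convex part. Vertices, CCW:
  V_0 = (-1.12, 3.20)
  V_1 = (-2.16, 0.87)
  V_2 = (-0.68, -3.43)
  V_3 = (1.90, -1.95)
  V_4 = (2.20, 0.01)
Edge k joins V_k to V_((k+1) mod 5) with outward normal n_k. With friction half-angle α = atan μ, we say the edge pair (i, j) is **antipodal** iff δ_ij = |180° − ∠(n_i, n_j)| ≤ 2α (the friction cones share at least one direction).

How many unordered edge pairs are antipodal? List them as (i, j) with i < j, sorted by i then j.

α = atan 0.15 = 8.53°;  2α = 17.06°
n_0 = (-0.9132, +0.4076)
n_1 = (-0.9456, -0.3254)
n_2 = (+0.4976, -0.8674)
n_3 = (+0.9885, -0.1513)
n_4 = (+0.6928, +0.7211)
  (0,1): δ = 136.95°  ·
  (0,2): δ = 36.11°  ·
  (0,3): δ = 15.35°  ✓
  (0,4): δ = 70.20°  ·
  (1,2): δ = 79.15°  ·
  (1,3): δ = 27.69°  ·
  (1,4): δ = 27.15°  ·
  (2,3): δ = 128.54°  ·
  (2,4): δ = 73.70°  ·
  (3,4): δ = 125.15°  ·
antipodal pairs: 1

count = 1; pairs: (0,3)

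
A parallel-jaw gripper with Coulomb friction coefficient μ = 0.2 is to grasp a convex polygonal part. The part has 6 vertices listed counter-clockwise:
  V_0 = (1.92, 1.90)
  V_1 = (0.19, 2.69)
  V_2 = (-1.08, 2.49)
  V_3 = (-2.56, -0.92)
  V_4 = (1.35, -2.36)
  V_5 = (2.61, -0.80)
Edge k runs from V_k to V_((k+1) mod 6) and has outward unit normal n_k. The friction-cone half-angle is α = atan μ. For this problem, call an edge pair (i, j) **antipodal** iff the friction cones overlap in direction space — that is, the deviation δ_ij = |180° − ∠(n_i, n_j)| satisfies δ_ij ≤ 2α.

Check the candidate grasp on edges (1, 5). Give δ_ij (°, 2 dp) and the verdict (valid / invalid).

α = atan 0.2 = 11.31°;  2α = 22.62°
edge 1: e_1 = (-1.27, -0.20);  n_1 = (-0.1556, +0.9878)
edge 5: e_5 = (-0.69, +2.70);  n_5 = (+0.9689, +0.2476)
∠(n_1, n_5) = 84.61°
δ = |180° − 84.61°| = 95.39°
95.39° > 2α = 22.62°  →  invalid

δ = 95.39°, invalid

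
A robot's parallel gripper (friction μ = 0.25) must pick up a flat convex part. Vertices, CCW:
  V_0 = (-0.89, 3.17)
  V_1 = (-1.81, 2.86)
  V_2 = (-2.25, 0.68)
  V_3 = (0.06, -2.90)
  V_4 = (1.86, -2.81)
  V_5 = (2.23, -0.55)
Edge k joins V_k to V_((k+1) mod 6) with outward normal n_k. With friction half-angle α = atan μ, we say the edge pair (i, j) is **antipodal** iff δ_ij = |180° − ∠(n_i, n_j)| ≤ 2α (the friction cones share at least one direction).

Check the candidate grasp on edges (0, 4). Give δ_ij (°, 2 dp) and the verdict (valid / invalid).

δ = 62.08°, invalid

α = atan 0.25 = 14.04°;  2α = 28.07°
edge 0: e_0 = (-0.92, -0.31);  n_0 = (-0.3193, +0.9476)
edge 4: e_4 = (+0.37, +2.26);  n_4 = (+0.9869, -0.1616)
∠(n_0, n_4) = 117.92°
δ = |180° − 117.92°| = 62.08°
62.08° > 2α = 28.07°  →  invalid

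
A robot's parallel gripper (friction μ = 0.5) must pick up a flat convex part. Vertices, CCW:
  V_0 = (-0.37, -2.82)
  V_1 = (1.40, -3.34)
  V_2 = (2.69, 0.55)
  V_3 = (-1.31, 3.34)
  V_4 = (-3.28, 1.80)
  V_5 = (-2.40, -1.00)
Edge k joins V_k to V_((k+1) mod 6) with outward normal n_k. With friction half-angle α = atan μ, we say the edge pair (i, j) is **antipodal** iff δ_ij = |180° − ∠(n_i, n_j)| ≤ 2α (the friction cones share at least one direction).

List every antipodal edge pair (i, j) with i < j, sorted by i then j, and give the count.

count = 5; pairs: (0,2), (1,3), (1,4), (2,4), (2,5)

α = atan 0.5 = 26.57°;  2α = 53.13°
n_0 = (-0.2819, -0.9595)
n_1 = (+0.9492, -0.3148)
n_2 = (+0.5721, +0.8202)
n_3 = (-0.6159, +0.7878)
n_4 = (-0.9540, -0.2998)
n_5 = (-0.6675, -0.7446)
  (0,1): δ = 91.97°  ·
  (0,2): δ = 18.52°  ✓
  (0,3): δ = 54.39°  ·
  (0,4): δ = 123.82°  ·
  (0,5): δ = 154.49°  ·
  (1,2): δ = 106.55°  ·
  (1,3): δ = 33.64°  ✓
  (1,4): δ = 35.79°  ✓
  (1,5): δ = 66.47°  ·
  (2,3): δ = 107.09°  ·
  (2,4): δ = 37.66°  ✓
  (2,5): δ = 6.98°  ✓
  (3,4): δ = 110.57°  ·
  (3,5): δ = 79.89°  ·
  (4,5): δ = 149.33°  ·
antipodal pairs: 5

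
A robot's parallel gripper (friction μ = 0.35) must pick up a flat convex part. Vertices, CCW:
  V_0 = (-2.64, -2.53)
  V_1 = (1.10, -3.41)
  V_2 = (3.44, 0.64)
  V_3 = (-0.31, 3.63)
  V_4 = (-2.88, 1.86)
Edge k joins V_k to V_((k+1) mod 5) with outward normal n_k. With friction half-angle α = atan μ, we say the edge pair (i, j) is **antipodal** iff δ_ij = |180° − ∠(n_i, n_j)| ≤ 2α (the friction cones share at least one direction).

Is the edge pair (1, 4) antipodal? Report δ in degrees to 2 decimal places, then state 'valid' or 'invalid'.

α = atan 0.35 = 19.29°;  2α = 38.58°
edge 1: e_1 = (+2.34, +4.05);  n_1 = (+0.8659, -0.5003)
edge 4: e_4 = (+0.24, -4.39);  n_4 = (-0.9985, -0.0546)
∠(n_1, n_4) = 146.85°
δ = |180° − 146.85°| = 33.15°
33.15° ≤ 2α = 38.58°  →  valid

δ = 33.15°, valid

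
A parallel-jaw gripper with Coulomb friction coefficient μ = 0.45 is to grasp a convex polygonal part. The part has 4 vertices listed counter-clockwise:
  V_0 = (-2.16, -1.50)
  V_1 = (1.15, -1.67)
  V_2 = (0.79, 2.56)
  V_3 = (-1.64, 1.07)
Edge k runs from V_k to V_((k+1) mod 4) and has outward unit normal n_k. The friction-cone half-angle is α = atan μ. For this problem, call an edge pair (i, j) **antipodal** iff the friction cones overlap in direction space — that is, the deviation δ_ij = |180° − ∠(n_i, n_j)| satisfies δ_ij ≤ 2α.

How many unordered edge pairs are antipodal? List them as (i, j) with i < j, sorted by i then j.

α = atan 0.45 = 24.23°;  2α = 48.46°
n_0 = (-0.0513, -0.9987)
n_1 = (+0.9964, +0.0848)
n_2 = (-0.5227, +0.8525)
n_3 = (-0.9801, +0.1983)
  (0,1): δ = 82.20°  ·
  (0,2): δ = 34.46°  ✓
  (0,3): δ = 81.50°  ·
  (1,2): δ = 63.35°  ·
  (1,3): δ = 16.30°  ✓
  (2,3): δ = 132.95°  ·
antipodal pairs: 2

count = 2; pairs: (0,2), (1,3)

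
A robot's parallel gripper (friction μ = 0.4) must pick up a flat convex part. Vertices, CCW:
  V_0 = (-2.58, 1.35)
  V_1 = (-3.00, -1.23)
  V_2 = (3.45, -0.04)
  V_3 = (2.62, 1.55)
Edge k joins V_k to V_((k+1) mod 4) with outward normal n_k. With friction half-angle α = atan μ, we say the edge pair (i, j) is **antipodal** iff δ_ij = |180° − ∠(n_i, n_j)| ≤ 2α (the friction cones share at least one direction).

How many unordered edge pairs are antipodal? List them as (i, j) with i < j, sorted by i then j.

α = atan 0.4 = 21.80°;  2α = 43.60°
n_0 = (-0.9870, +0.1607)
n_1 = (+0.1814, -0.9834)
n_2 = (+0.8865, +0.4628)
n_3 = (-0.0384, +0.9993)
  (0,1): δ = 70.30°  ·
  (0,2): δ = 36.81°  ✓
  (0,3): δ = 101.45°  ·
  (1,2): δ = 72.89°  ·
  (1,3): δ = 8.25°  ✓
  (2,3): δ = 115.36°  ·
antipodal pairs: 2

count = 2; pairs: (0,2), (1,3)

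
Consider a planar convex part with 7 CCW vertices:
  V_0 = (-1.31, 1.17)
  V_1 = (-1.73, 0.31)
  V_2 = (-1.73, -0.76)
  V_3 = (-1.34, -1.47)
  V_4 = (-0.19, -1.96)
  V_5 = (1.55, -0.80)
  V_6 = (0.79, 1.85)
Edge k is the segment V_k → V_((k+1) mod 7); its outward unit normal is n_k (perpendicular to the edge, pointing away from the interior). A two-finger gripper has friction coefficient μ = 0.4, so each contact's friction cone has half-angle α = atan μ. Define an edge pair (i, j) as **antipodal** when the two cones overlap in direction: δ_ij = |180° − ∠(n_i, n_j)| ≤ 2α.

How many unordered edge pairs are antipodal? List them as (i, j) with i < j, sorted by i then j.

α = atan 0.4 = 21.80°;  2α = 43.60°
n_0 = (-0.8986, +0.4388)
n_1 = (-1.0000, -0.0000)
n_2 = (-0.8765, -0.4814)
n_3 = (-0.3920, -0.9200)
n_4 = (+0.5547, -0.8321)
n_5 = (+0.9612, +0.2757)
n_6 = (-0.3081, +0.9514)
  (0,1): δ = 153.97°  ·
  (0,2): δ = 125.19°  ·
  (0,3): δ = 87.05°  ·
  (0,4): δ = 30.28°  ✓
  (0,5): δ = 42.03°  ✓
  (0,6): δ = 133.97°  ·
  (1,2): δ = 151.22°  ·
  (1,3): δ = 113.08°  ·
  (1,4): δ = 56.31°  ·
  (1,5): δ = 16.00°  ✓
  (1,6): δ = 107.94°  ·
  (2,3): δ = 141.86°  ·
  (2,4): δ = 85.09°  ·
  (2,5): δ = 12.78°  ✓
  (2,6): δ = 79.16°  ·
  (3,4): δ = 123.23°  ·
  (3,5): δ = 50.92°  ·
  (3,6): δ = 41.02°  ✓
  (4,5): δ = 107.69°  ·
  (4,6): δ = 15.75°  ✓
  (5,6): δ = 88.06°  ·
antipodal pairs: 6

count = 6; pairs: (0,4), (0,5), (1,5), (2,5), (3,6), (4,6)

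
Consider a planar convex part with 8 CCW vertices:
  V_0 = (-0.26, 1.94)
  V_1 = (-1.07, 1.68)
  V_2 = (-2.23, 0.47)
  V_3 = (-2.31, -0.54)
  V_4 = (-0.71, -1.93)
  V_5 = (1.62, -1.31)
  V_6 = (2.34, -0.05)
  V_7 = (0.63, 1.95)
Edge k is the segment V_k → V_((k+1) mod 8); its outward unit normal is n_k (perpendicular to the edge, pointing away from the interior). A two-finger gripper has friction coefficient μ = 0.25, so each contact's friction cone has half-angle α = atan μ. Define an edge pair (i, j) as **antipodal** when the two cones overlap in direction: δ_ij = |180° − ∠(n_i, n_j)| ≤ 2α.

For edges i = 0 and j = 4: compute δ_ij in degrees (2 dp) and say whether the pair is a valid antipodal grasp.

δ = 2.90°, valid

α = atan 0.25 = 14.04°;  2α = 28.07°
edge 0: e_0 = (-0.81, -0.26);  n_0 = (-0.3056, +0.9522)
edge 4: e_4 = (+2.33, +0.62);  n_4 = (+0.2571, -0.9664)
∠(n_0, n_4) = 177.10°
δ = |180° − 177.10°| = 2.90°
2.90° ≤ 2α = 28.07°  →  valid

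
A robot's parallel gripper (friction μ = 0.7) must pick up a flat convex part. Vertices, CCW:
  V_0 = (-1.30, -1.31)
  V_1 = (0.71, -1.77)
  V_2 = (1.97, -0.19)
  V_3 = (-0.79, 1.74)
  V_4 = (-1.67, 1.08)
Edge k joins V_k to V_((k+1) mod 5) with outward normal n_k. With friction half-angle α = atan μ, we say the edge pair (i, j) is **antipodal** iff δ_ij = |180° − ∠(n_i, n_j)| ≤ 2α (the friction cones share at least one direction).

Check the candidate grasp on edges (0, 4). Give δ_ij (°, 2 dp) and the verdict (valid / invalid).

δ = 111.69°, invalid

α = atan 0.7 = 34.99°;  2α = 69.98°
edge 0: e_0 = (+2.01, -0.46);  n_0 = (-0.2231, -0.9748)
edge 4: e_4 = (+0.37, -2.39);  n_4 = (-0.9882, -0.1530)
∠(n_0, n_4) = 68.31°
δ = |180° − 68.31°| = 111.69°
111.69° > 2α = 69.98°  →  invalid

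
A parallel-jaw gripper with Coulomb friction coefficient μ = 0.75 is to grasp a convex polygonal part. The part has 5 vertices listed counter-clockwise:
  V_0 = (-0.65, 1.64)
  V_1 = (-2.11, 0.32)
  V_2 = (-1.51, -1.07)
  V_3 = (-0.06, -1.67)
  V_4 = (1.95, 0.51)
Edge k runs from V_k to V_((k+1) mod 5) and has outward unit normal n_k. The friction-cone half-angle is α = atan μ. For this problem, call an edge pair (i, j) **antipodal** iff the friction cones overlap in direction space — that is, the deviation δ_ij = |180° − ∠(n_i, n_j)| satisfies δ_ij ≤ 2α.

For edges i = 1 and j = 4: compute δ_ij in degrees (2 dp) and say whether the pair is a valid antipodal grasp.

α = atan 0.75 = 36.87°;  2α = 73.74°
edge 1: e_1 = (+0.60, -1.39);  n_1 = (-0.9181, -0.3963)
edge 4: e_4 = (-2.60, +1.13);  n_4 = (+0.3986, +0.9171)
∠(n_1, n_4) = 136.84°
δ = |180° − 136.84°| = 43.16°
43.16° ≤ 2α = 73.74°  →  valid

δ = 43.16°, valid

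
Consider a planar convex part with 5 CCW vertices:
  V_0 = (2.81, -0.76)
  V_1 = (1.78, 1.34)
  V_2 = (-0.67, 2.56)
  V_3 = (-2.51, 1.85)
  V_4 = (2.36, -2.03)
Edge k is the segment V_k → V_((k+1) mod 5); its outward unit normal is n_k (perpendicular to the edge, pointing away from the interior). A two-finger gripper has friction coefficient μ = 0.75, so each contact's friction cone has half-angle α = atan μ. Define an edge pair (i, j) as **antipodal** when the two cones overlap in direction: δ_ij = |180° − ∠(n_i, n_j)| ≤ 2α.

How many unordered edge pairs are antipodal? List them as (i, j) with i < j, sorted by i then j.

count = 5; pairs: (0,3), (1,3), (2,3), (2,4), (3,4)

α = atan 0.75 = 36.87°;  2α = 73.74°
n_0 = (+0.8978, +0.4404)
n_1 = (+0.4458, +0.8952)
n_2 = (-0.3600, +0.9330)
n_3 = (-0.6231, -0.7821)
n_4 = (+0.9426, -0.3340)
  (0,1): δ = 142.60°  ·
  (0,2): δ = 95.03°  ·
  (0,3): δ = 25.33°  ✓
  (0,4): δ = 134.36°  ·
  (1,2): δ = 132.43°  ·
  (1,3): δ = 12.07°  ✓
  (1,4): δ = 96.96°  ·
  (2,3): δ = 59.64°  ✓
  (2,4): δ = 49.39°  ✓
  (3,4): δ = 70.97°  ✓
antipodal pairs: 5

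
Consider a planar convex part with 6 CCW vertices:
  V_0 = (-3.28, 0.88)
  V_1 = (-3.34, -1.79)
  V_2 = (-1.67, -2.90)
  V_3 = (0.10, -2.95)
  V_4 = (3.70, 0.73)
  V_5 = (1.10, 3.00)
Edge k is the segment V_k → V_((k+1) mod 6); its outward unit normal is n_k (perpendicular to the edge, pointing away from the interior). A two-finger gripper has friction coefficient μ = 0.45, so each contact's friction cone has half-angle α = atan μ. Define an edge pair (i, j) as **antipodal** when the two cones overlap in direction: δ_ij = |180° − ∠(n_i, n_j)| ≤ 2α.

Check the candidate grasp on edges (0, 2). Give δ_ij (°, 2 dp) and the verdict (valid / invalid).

δ = 90.33°, invalid

α = atan 0.45 = 24.23°;  2α = 48.46°
edge 0: e_0 = (-0.06, -2.67);  n_0 = (-0.9997, +0.0225)
edge 2: e_2 = (+1.77, -0.05);  n_2 = (-0.0282, -0.9996)
∠(n_0, n_2) = 89.67°
δ = |180° − 89.67°| = 90.33°
90.33° > 2α = 48.46°  →  invalid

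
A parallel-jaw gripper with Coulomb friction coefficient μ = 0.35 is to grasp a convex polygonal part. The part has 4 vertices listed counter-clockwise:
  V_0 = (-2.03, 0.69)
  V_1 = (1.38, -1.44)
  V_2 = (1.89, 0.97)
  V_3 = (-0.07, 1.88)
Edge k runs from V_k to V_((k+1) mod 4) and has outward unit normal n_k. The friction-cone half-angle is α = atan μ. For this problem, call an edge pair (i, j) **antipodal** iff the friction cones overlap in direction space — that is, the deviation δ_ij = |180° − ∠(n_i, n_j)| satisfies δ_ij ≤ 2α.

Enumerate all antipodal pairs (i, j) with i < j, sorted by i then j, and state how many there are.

α = atan 0.35 = 19.29°;  2α = 38.58°
n_0 = (-0.5298, -0.8481)
n_1 = (+0.9783, -0.2070)
n_2 = (+0.4211, +0.9070)
n_3 = (-0.5190, +0.8548)
  (0,1): δ = 69.96°  ·
  (0,2): δ = 7.09°  ✓
  (0,3): δ = 63.25°  ·
  (1,2): δ = 102.96°  ·
  (1,3): δ = 46.79°  ·
  (2,3): δ = 123.83°  ·
antipodal pairs: 1

count = 1; pairs: (0,2)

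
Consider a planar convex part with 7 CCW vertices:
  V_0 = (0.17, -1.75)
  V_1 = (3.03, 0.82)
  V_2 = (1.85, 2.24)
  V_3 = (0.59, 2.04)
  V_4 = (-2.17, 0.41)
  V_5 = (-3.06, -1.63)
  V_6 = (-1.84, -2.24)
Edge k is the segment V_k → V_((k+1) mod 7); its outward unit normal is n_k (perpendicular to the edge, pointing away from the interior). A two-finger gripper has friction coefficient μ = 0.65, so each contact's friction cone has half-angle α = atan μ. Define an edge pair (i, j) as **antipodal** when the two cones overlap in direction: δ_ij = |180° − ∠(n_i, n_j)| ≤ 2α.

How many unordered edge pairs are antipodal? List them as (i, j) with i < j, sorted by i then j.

α = atan 0.65 = 33.02°;  2α = 66.05°
n_0 = (+0.6684, -0.7438)
n_1 = (+0.7691, +0.6391)
n_2 = (-0.1568, +0.9876)
n_3 = (-0.5085, +0.8611)
n_4 = (-0.9166, +0.3999)
n_5 = (-0.4472, -0.8944)
n_6 = (+0.2368, -0.9715)
  (0,1): δ = 92.22°  ·
  (0,2): δ = 32.92°  ✓
  (0,3): δ = 11.38°  ✓
  (0,4): δ = 24.49°  ✓
  (0,5): δ = 111.49°  ·
  (0,6): δ = 151.76°  ·
  (1,2): δ = 120.71°  ·
  (1,3): δ = 99.16°  ·
  (1,4): δ = 63.30°  ✓
  (1,5): δ = 23.71°  ✓
  (1,6): δ = 63.97°  ✓
  (2,3): δ = 158.45°  ·
  (2,4): δ = 122.59°  ·
  (2,5): δ = 35.58°  ✓
  (2,6): δ = 4.68°  ✓
  (3,4): δ = 144.14°  ·
  (3,5): δ = 57.13°  ✓
  (3,6): δ = 16.86°  ✓
  (4,5): δ = 92.99°  ·
  (4,6): δ = 52.73°  ✓
  (5,6): δ = 139.73°  ·
antipodal pairs: 11

count = 11; pairs: (0,2), (0,3), (0,4), (1,4), (1,5), (1,6), (2,5), (2,6), (3,5), (3,6), (4,6)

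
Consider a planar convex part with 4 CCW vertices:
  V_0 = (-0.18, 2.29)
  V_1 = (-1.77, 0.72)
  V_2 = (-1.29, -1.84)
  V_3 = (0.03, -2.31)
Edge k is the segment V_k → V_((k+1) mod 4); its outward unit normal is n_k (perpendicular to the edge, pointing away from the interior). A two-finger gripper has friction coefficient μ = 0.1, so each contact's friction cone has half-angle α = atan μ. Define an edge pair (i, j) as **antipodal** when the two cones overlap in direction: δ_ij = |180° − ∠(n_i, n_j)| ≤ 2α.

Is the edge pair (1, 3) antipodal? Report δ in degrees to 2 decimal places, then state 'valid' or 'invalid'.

α = atan 0.1 = 5.71°;  2α = 11.42°
edge 1: e_1 = (+0.48, -2.56);  n_1 = (-0.9829, -0.1843)
edge 3: e_3 = (-0.21, +4.60);  n_3 = (+0.9990, +0.0456)
∠(n_1, n_3) = 171.99°
δ = |180° − 171.99°| = 8.01°
8.01° ≤ 2α = 11.42°  →  valid

δ = 8.01°, valid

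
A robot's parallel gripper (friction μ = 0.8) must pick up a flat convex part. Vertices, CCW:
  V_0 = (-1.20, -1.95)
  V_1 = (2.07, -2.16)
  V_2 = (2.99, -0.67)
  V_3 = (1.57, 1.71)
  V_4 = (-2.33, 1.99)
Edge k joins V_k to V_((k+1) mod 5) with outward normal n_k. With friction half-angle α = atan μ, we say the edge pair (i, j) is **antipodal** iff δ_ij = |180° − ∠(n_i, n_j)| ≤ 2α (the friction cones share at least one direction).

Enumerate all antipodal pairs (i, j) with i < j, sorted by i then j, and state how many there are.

count = 6; pairs: (0,2), (0,3), (1,3), (1,4), (2,4), (3,4)

α = atan 0.8 = 38.66°;  2α = 77.32°
n_0 = (-0.0641, -0.9979)
n_1 = (+0.8509, -0.5254)
n_2 = (+0.8588, +0.5124)
n_3 = (+0.0716, +0.9974)
n_4 = (-0.9612, -0.2757)
  (0,1): δ = 118.02°  ·
  (0,2): δ = 55.50°  ✓
  (0,3): δ = 0.43°  ✓
  (0,4): δ = 109.68°  ·
  (1,2): δ = 117.48°  ·
  (1,3): δ = 62.41°  ✓
  (1,4): δ = 47.70°  ✓
  (2,3): δ = 124.93°  ·
  (2,4): δ = 14.82°  ✓
  (3,4): δ = 69.89°  ✓
antipodal pairs: 6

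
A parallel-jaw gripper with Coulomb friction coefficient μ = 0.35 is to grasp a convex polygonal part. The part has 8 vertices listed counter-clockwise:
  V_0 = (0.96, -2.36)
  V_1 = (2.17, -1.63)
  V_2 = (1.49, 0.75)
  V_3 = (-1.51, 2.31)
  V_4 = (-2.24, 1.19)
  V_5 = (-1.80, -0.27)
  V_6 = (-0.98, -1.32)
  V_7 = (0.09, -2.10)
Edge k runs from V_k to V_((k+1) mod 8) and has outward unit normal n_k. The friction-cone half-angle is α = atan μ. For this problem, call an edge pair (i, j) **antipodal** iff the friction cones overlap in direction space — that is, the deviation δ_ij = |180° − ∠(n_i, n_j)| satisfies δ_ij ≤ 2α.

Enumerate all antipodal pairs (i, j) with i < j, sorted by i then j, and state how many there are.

α = atan 0.35 = 19.29°;  2α = 38.58°
n_0 = (+0.5166, -0.8562)
n_1 = (+0.9615, +0.2747)
n_2 = (+0.4614, +0.8872)
n_3 = (-0.8378, +0.5460)
n_4 = (-0.9575, -0.2886)
n_5 = (-0.7881, -0.6155)
n_6 = (-0.5891, -0.8081)
n_7 = (-0.2863, -0.9581)
  (0,1): δ = 105.16°  ·
  (0,2): δ = 58.58°  ·
  (0,3): δ = 25.80°  ✓
  (0,4): δ = 75.67°  ·
  (0,5): δ = 96.89°  ·
  (0,6): δ = 112.81°  ·
  (0,7): δ = 132.26°  ·
  (1,2): δ = 133.42°  ·
  (1,3): δ = 49.04°  ·
  (1,4): δ = 0.83°  ✓
  (1,5): δ = 22.04°  ✓
  (1,6): δ = 37.96°  ✓
  (1,7): δ = 57.42°  ·
  (2,3): δ = 95.62°  ·
  (2,4): δ = 45.75°  ·
  (2,5): δ = 24.54°  ✓
  (2,6): δ = 8.62°  ✓
  (2,7): δ = 10.84°  ✓
  (3,4): δ = 130.13°  ·
  (3,5): δ = 108.92°  ·
  (3,6): δ = 93.00°  ·
  (3,7): δ = 73.54°  ·
  (4,5): δ = 158.78°  ·
  (4,6): δ = 142.86°  ·
  (4,7): δ = 123.41°  ·
  (5,6): δ = 164.08°  ·
  (5,7): δ = 144.63°  ·
  (6,7): δ = 160.55°  ·
antipodal pairs: 7

count = 7; pairs: (0,3), (1,4), (1,5), (1,6), (2,5), (2,6), (2,7)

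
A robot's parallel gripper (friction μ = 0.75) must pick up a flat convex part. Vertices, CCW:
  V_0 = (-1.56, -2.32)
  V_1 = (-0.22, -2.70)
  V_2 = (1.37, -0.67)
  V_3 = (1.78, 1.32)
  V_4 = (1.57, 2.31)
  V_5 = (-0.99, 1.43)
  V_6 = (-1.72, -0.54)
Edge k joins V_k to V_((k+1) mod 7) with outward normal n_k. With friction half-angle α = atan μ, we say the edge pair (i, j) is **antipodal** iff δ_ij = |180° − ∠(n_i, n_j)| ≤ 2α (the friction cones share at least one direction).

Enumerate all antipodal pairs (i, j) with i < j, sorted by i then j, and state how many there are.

α = atan 0.75 = 36.87°;  2α = 73.74°
n_0 = (-0.2728, -0.9621)
n_1 = (+0.7873, -0.6166)
n_2 = (+0.9794, -0.2018)
n_3 = (+0.9782, +0.2075)
n_4 = (-0.3251, +0.9457)
n_5 = (-0.9377, +0.3475)
n_6 = (-0.9960, -0.0895)
  (0,1): δ = 112.24°  ·
  (0,2): δ = 85.81°  ·
  (0,3): δ = 62.19°  ✓
  (0,4): δ = 34.80°  ✓
  (0,5): δ = 85.50°  ·
  (0,6): δ = 110.97°  ·
  (1,2): δ = 153.57°  ·
  (1,3): δ = 129.95°  ·
  (1,4): δ = 32.96°  ✓
  (1,5): δ = 17.74°  ✓
  (1,6): δ = 43.21°  ✓
  (2,3): δ = 156.38°  ·
  (2,4): δ = 59.39°  ✓
  (2,5): δ = 8.69°  ✓
  (2,6): δ = 16.78°  ✓
  (3,4): δ = 83.01°  ·
  (3,5): δ = 32.31°  ✓
  (3,6): δ = 6.84°  ✓
  (4,5): δ = 129.30°  ·
  (4,6): δ = 103.83°  ·
  (5,6): δ = 154.53°  ·
antipodal pairs: 10

count = 10; pairs: (0,3), (0,4), (1,4), (1,5), (1,6), (2,4), (2,5), (2,6), (3,5), (3,6)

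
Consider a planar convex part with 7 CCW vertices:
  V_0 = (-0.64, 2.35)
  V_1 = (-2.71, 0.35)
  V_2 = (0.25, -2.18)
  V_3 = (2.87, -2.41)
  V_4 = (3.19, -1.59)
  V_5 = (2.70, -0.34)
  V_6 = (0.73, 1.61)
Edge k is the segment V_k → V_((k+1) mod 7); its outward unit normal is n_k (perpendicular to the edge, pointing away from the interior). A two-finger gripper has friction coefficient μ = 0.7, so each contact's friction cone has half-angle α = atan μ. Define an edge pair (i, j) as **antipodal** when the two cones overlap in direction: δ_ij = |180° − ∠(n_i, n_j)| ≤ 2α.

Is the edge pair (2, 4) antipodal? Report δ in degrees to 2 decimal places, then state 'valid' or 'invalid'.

α = atan 0.7 = 34.99°;  2α = 69.98°
edge 2: e_2 = (+2.62, -0.23);  n_2 = (-0.0874, -0.9962)
edge 4: e_4 = (-0.49, +1.25);  n_4 = (+0.9310, +0.3650)
∠(n_2, n_4) = 116.42°
δ = |180° − 116.42°| = 63.58°
63.58° ≤ 2α = 69.98°  →  valid

δ = 63.58°, valid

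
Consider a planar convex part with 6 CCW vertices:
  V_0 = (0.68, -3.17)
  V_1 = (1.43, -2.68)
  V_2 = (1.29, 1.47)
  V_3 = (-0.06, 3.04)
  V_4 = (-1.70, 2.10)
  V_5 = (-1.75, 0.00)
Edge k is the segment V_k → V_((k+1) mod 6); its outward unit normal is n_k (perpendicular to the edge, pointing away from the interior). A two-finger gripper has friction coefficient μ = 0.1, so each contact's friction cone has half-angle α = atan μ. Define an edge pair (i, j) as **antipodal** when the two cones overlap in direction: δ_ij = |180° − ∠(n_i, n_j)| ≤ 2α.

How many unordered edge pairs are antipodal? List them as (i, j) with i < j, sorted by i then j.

α = atan 0.1 = 5.71°;  2α = 11.42°
n_0 = (+0.5469, -0.8372)
n_1 = (+0.9994, +0.0337)
n_2 = (+0.7582, +0.6520)
n_3 = (-0.4973, +0.8676)
n_4 = (-0.9997, +0.0238)
n_5 = (-0.7936, -0.6084)
  (0,1): δ = 121.23°  ·
  (0,2): δ = 82.47°  ·
  (0,3): δ = 3.34°  ✓
  (0,4): δ = 55.48°  ·
  (0,5): δ = 94.31°  ·
  (1,2): δ = 141.24°  ·
  (1,3): δ = 62.11°  ·
  (1,4): δ = 3.30°  ✓
  (1,5): δ = 35.54°  ·
  (2,3): δ = 100.87°  ·
  (2,4): δ = 42.06°  ·
  (2,5): δ = 3.22°  ✓
  (3,4): δ = 121.18°  ·
  (3,5): δ = 82.35°  ·
  (4,5): δ = 141.16°  ·
antipodal pairs: 3

count = 3; pairs: (0,3), (1,4), (2,5)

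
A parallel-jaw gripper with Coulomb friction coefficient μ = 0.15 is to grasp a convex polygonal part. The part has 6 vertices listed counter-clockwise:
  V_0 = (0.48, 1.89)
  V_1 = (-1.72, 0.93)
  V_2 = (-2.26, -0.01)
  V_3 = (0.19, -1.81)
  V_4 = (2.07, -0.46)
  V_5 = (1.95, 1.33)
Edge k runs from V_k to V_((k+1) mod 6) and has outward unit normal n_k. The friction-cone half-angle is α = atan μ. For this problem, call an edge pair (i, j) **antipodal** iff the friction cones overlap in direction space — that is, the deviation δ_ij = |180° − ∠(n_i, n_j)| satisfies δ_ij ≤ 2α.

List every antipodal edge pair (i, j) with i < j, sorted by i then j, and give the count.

α = atan 0.15 = 8.53°;  2α = 17.06°
n_0 = (-0.3999, +0.9165)
n_1 = (-0.8671, +0.4981)
n_2 = (-0.5921, -0.8059)
n_3 = (+0.5833, -0.8123)
n_4 = (+0.9978, +0.0669)
n_5 = (+0.3560, +0.9345)
  (0,1): δ = 143.45°  ·
  (0,2): δ = 59.88°  ·
  (0,3): δ = 12.11°  ✓
  (0,4): δ = 70.26°  ·
  (0,5): δ = 135.57°  ·
  (1,2): δ = 96.43°  ·
  (1,3): δ = 24.44°  ·
  (1,4): δ = 33.71°  ·
  (1,5): δ = 99.02°  ·
  (2,3): δ = 108.01°  ·
  (2,4): δ = 49.86°  ·
  (2,5): δ = 15.45°  ✓
  (3,4): δ = 121.85°  ·
  (3,5): δ = 56.54°  ·
  (4,5): δ = 114.69°  ·
antipodal pairs: 2

count = 2; pairs: (0,3), (2,5)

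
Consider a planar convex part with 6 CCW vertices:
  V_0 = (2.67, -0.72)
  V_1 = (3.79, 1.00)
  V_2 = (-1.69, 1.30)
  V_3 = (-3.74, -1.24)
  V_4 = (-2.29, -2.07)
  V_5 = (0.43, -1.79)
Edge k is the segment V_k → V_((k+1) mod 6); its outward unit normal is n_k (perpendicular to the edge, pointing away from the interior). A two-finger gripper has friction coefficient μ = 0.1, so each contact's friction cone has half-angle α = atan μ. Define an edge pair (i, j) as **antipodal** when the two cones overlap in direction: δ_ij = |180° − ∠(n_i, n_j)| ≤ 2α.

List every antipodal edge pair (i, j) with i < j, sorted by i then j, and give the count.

count = 2; pairs: (0,2), (1,4)

α = atan 0.1 = 5.71°;  2α = 11.42°
n_0 = (+0.8380, -0.5457)
n_1 = (+0.0547, +0.9985)
n_2 = (-0.7782, +0.6281)
n_3 = (-0.4968, -0.8679)
n_4 = (+0.1024, -0.9947)
n_5 = (+0.4310, -0.9023)
  (0,1): δ = 60.06°  ·
  (0,2): δ = 5.84°  ✓
  (0,3): δ = 93.28°  ·
  (0,4): δ = 128.95°  ·
  (0,5): δ = 148.60°  ·
  (1,2): δ = 125.77°  ·
  (1,3): δ = 26.65°  ·
  (1,4): δ = 9.01°  ✓
  (1,5): δ = 28.67°  ·
  (2,3): δ = 80.88°  ·
  (2,4): δ = 45.22°  ·
  (2,5): δ = 25.56°  ·
  (3,4): δ = 144.34°  ·
  (3,5): δ = 124.68°  ·
  (4,5): δ = 160.34°  ·
antipodal pairs: 2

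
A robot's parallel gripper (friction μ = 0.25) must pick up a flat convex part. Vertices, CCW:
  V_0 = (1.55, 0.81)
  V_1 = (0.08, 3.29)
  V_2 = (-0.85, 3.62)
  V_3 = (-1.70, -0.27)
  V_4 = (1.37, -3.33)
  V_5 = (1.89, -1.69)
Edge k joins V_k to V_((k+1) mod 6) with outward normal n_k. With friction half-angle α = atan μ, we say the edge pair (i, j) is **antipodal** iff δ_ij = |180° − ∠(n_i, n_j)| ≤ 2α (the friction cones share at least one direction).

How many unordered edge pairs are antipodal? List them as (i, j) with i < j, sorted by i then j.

α = atan 0.25 = 14.04°;  2α = 28.07°
n_0 = (+0.8602, +0.5099)
n_1 = (+0.3344, +0.9424)
n_2 = (-0.9769, +0.2135)
n_3 = (-0.7060, -0.7083)
n_4 = (+0.9532, -0.3022)
n_5 = (+0.9909, +0.1348)
  (0,1): δ = 140.19°  ·
  (0,2): δ = 42.98°  ·
  (0,3): δ = 14.44°  ✓
  (0,4): δ = 131.75°  ·
  (0,5): δ = 157.09°  ·
  (1,2): δ = 82.79°  ·
  (1,3): δ = 25.37°  ✓
  (1,4): δ = 91.94°  ·
  (1,5): δ = 117.28°  ·
  (2,3): δ = 122.58°  ·
  (2,4): δ = 5.27°  ✓
  (2,5): δ = 20.07°  ✓
  (3,4): δ = 62.69°  ·
  (3,5): δ = 37.35°  ·
  (4,5): δ = 154.66°  ·
antipodal pairs: 4

count = 4; pairs: (0,3), (1,3), (2,4), (2,5)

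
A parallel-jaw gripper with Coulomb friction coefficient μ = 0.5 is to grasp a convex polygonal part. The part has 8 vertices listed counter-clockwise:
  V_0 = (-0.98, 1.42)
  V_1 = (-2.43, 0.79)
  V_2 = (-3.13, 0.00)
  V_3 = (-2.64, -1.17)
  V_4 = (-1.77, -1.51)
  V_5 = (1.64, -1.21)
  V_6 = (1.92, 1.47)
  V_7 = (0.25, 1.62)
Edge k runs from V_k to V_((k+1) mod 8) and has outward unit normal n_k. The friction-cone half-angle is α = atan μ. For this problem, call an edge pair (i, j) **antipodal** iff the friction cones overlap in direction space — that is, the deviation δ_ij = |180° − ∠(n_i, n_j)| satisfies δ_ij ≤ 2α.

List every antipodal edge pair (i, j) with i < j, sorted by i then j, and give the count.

count = 9; pairs: (0,3), (0,4), (1,4), (1,5), (2,5), (3,6), (3,7), (4,6), (4,7)

α = atan 0.5 = 26.57°;  2α = 53.13°
n_0 = (-0.3985, +0.9172)
n_1 = (-0.7485, +0.6632)
n_2 = (-0.9224, -0.3863)
n_3 = (-0.3640, -0.9314)
n_4 = (+0.0876, -0.9962)
n_5 = (+0.9946, -0.1039)
n_6 = (+0.0895, +0.9960)
n_7 = (-0.1605, +0.9870)
  (0,1): δ = 155.03°  ·
  (0,2): δ = 90.76°  ·
  (0,3): δ = 44.83°  ✓
  (0,4): δ = 18.46°  ✓
  (0,5): δ = 60.55°  ·
  (0,6): δ = 151.38°  ·
  (0,7): δ = 165.75°  ·
  (1,2): δ = 115.73°  ·
  (1,3): δ = 69.80°  ·
  (1,4): δ = 43.43°  ✓
  (1,5): δ = 35.58°  ✓
  (1,6): δ = 126.41°  ·
  (1,7): δ = 140.78°  ·
  (2,3): δ = 134.07°  ·
  (2,4): δ = 107.70°  ·
  (2,5): δ = 28.69°  ✓
  (2,6): δ = 62.14°  ·
  (2,7): δ = 76.51°  ·
  (3,4): δ = 153.63°  ·
  (3,5): δ = 74.62°  ·
  (3,6): δ = 16.21°  ✓
  (3,7): δ = 30.58°  ✓
  (4,5): δ = 100.99°  ·
  (4,6): δ = 10.16°  ✓
  (4,7): δ = 4.21°  ✓
  (5,6): δ = 89.17°  ·
  (5,7): δ = 74.80°  ·
  (6,7): δ = 165.63°  ·
antipodal pairs: 9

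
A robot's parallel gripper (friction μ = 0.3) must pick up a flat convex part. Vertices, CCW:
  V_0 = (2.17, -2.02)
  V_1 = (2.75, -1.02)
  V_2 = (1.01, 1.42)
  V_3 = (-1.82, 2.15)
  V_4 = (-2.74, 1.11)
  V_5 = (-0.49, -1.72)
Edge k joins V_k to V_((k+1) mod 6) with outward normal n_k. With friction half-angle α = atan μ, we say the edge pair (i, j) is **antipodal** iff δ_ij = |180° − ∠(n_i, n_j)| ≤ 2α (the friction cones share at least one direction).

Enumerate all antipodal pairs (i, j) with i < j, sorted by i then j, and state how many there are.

α = atan 0.3 = 16.70°;  2α = 33.40°
n_0 = (+0.8650, -0.5017)
n_1 = (+0.8142, +0.5806)
n_2 = (+0.2498, +0.9683)
n_3 = (-0.7490, +0.6626)
n_4 = (-0.7828, -0.6223)
n_5 = (-0.1121, -0.9937)
  (0,1): δ = 114.39°  ·
  (0,2): δ = 74.35°  ·
  (0,3): δ = 11.38°  ✓
  (0,4): δ = 68.60°  ·
  (0,5): δ = 113.68°  ·
  (1,2): δ = 139.96°  ·
  (1,3): δ = 76.99°  ·
  (1,4): δ = 2.99°  ✓
  (1,5): δ = 48.07°  ·
  (2,3): δ = 117.03°  ·
  (2,4): δ = 37.05°  ·
  (2,5): δ = 8.03°  ✓
  (3,4): δ = 100.02°  ·
  (3,5): δ = 54.94°  ·
  (4,5): δ = 134.92°  ·
antipodal pairs: 3

count = 3; pairs: (0,3), (1,4), (2,5)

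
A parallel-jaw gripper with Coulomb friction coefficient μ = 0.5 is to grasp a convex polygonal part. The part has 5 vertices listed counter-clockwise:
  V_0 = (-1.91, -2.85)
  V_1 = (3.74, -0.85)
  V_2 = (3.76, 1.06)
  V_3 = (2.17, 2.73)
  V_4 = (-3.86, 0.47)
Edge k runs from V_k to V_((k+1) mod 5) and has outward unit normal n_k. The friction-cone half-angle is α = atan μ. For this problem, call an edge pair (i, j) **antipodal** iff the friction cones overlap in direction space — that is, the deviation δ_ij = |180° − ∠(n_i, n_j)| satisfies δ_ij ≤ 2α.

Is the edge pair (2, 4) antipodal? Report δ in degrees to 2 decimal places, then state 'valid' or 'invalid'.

δ = 13.17°, valid

α = atan 0.5 = 26.57°;  2α = 53.13°
edge 2: e_2 = (-1.59, +1.67);  n_2 = (+0.7242, +0.6895)
edge 4: e_4 = (+1.95, -3.32);  n_4 = (-0.8623, -0.5065)
∠(n_2, n_4) = 166.83°
δ = |180° − 166.83°| = 13.17°
13.17° ≤ 2α = 53.13°  →  valid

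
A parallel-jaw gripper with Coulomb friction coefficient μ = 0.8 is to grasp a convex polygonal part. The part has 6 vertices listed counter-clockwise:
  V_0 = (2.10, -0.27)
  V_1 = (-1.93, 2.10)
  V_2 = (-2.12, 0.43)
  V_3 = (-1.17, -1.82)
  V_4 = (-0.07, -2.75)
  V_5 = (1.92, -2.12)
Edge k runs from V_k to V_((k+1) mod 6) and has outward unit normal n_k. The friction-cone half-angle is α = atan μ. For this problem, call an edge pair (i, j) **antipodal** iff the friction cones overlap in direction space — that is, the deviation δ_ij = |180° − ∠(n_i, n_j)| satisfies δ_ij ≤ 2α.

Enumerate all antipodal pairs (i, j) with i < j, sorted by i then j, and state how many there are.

α = atan 0.8 = 38.66°;  2α = 77.32°
n_0 = (+0.5069, +0.8620)
n_1 = (-0.9936, +0.1130)
n_2 = (-0.9212, -0.3890)
n_3 = (-0.6456, -0.7636)
n_4 = (+0.3018, -0.9534)
n_5 = (+0.9953, -0.0968)
  (0,1): δ = 66.03°  ✓
  (0,2): δ = 36.65°  ✓
  (0,3): δ = 9.75°  ✓
  (0,4): δ = 48.03°  ✓
  (0,5): δ = 114.90°  ·
  (1,2): δ = 150.62°  ·
  (1,3): δ = 123.72°  ·
  (1,4): δ = 65.94°  ✓
  (1,5): δ = 0.93°  ✓
  (2,3): δ = 153.10°  ·
  (2,4): δ = 95.32°  ·
  (2,5): δ = 28.45°  ✓
  (3,4): δ = 122.22°  ·
  (3,5): δ = 55.34°  ✓
  (4,5): δ = 113.12°  ·
antipodal pairs: 8

count = 8; pairs: (0,1), (0,2), (0,3), (0,4), (1,4), (1,5), (2,5), (3,5)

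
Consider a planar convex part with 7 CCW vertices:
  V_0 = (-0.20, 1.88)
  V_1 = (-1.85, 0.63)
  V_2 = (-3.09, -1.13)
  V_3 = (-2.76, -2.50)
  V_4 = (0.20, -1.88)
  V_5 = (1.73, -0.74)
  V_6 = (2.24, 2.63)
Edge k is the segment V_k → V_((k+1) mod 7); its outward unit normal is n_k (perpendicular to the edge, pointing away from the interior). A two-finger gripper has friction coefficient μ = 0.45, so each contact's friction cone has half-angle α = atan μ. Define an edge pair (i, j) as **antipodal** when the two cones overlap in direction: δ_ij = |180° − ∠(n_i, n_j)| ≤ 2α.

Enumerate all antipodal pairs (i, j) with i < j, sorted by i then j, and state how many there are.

count = 9; pairs: (0,3), (0,4), (0,5), (1,3), (1,4), (1,5), (2,5), (3,6), (4,6)

α = atan 0.45 = 24.23°;  2α = 48.46°
n_0 = (-0.6039, +0.7971)
n_1 = (-0.8175, +0.5760)
n_2 = (-0.9722, -0.2342)
n_3 = (+0.2050, -0.9788)
n_4 = (+0.5975, -0.8019)
n_5 = (+0.9887, -0.1496)
n_6 = (-0.2938, +0.9559)
  (0,1): δ = 162.31°  ·
  (0,2): δ = 113.60°  ·
  (0,3): δ = 25.32°  ✓
  (0,4): δ = 0.46°  ✓
  (0,5): δ = 44.25°  ✓
  (0,6): δ = 159.94°  ·
  (1,2): δ = 131.29°  ·
  (1,3): δ = 43.00°  ✓
  (1,4): δ = 18.14°  ✓
  (1,5): δ = 26.56°  ✓
  (1,6): δ = 142.25°  ·
  (2,3): δ = 91.71°  ·
  (2,4): δ = 66.85°  ·
  (2,5): δ = 22.15°  ✓
  (2,6): δ = 93.54°  ·
  (3,4): δ = 155.14°  ·
  (3,5): δ = 110.44°  ·
  (3,6): δ = 5.26°  ✓
  (4,5): δ = 135.30°  ·
  (4,6): δ = 19.60°  ✓
  (5,6): δ = 64.31°  ·
antipodal pairs: 9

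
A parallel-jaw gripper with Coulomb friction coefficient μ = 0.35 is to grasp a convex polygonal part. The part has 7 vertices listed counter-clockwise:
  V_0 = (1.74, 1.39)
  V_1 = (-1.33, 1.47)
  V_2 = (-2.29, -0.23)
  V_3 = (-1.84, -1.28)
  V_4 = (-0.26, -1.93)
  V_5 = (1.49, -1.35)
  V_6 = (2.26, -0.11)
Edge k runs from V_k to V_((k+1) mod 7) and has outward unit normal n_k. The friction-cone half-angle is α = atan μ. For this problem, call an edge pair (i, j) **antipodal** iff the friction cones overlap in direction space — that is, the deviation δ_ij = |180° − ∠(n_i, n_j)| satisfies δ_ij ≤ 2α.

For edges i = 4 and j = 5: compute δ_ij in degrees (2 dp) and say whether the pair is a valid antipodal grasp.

α = atan 0.35 = 19.29°;  2α = 38.58°
edge 4: e_4 = (+1.75, +0.58);  n_4 = (+0.3146, -0.9492)
edge 5: e_5 = (+0.77, +1.24);  n_5 = (+0.8495, -0.5275)
∠(n_4, n_5) = 39.82°
δ = |180° − 39.82°| = 140.18°
140.18° > 2α = 38.58°  →  invalid

δ = 140.18°, invalid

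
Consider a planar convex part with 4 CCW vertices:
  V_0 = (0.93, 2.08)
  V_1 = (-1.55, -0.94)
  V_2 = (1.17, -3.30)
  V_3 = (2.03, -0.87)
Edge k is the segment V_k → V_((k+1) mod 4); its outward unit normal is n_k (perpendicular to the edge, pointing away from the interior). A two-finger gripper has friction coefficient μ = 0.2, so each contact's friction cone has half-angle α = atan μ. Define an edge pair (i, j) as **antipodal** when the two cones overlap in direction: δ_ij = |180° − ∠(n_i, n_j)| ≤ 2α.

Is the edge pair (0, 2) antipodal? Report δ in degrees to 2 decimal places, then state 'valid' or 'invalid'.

δ = 19.90°, valid

α = atan 0.2 = 11.31°;  2α = 22.62°
edge 0: e_0 = (-2.48, -3.02);  n_0 = (-0.7728, +0.6346)
edge 2: e_2 = (+0.86, +2.43);  n_2 = (+0.9427, -0.3336)
∠(n_0, n_2) = 160.10°
δ = |180° − 160.10°| = 19.90°
19.90° ≤ 2α = 22.62°  →  valid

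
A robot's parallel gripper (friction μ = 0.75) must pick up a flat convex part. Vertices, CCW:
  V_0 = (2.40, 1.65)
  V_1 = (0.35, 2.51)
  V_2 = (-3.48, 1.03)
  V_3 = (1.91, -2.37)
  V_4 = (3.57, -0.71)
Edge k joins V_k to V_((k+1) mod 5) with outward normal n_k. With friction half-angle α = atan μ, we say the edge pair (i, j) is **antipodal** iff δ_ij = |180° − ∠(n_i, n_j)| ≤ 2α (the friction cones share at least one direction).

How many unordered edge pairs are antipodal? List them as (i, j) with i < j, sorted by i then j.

α = atan 0.75 = 36.87°;  2α = 73.74°
n_0 = (+0.3869, +0.9221)
n_1 = (-0.3604, +0.9328)
n_2 = (-0.5335, -0.8458)
n_3 = (+0.7071, -0.7071)
n_4 = (+0.8959, +0.4442)
  (0,1): δ = 136.11°  ·
  (0,2): δ = 9.48°  ✓
  (0,3): δ = 67.76°  ✓
  (0,4): δ = 139.13°  ·
  (1,2): δ = 53.37°  ✓
  (1,3): δ = 23.87°  ✓
  (1,4): δ = 95.24°  ·
  (2,3): δ = 102.76°  ·
  (2,4): δ = 31.39°  ✓
  (3,4): δ = 108.63°  ·
antipodal pairs: 5

count = 5; pairs: (0,2), (0,3), (1,2), (1,3), (2,4)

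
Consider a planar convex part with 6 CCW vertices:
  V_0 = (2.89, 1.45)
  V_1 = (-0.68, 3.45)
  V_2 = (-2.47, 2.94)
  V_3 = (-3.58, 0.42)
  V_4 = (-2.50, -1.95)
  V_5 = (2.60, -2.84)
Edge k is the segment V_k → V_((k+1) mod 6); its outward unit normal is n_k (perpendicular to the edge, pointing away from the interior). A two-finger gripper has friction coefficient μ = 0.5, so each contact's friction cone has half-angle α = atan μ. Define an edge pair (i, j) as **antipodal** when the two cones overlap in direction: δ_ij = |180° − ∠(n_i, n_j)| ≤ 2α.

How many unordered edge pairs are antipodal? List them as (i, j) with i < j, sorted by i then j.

α = atan 0.5 = 26.57°;  2α = 53.13°
n_0 = (+0.4888, +0.8724)
n_1 = (-0.2740, +0.9617)
n_2 = (-0.9152, +0.4031)
n_3 = (-0.9100, -0.4147)
n_4 = (-0.1719, -0.9851)
n_5 = (+0.9977, -0.0674)
  (0,1): δ = 134.84°  ·
  (0,2): δ = 84.51°  ·
  (0,3): δ = 36.24°  ✓
  (0,4): δ = 19.36°  ✓
  (0,5): δ = 115.39°  ·
  (1,2): δ = 129.68°  ·
  (1,3): δ = 81.40°  ·
  (1,4): δ = 25.80°  ✓
  (1,5): δ = 70.23°  ·
  (2,3): δ = 131.73°  ·
  (2,4): δ = 76.13°  ·
  (2,5): δ = 19.91°  ✓
  (3,4): δ = 124.40°  ·
  (3,5): δ = 28.37°  ✓
  (4,5): δ = 83.97°  ·
antipodal pairs: 5

count = 5; pairs: (0,3), (0,4), (1,4), (2,5), (3,5)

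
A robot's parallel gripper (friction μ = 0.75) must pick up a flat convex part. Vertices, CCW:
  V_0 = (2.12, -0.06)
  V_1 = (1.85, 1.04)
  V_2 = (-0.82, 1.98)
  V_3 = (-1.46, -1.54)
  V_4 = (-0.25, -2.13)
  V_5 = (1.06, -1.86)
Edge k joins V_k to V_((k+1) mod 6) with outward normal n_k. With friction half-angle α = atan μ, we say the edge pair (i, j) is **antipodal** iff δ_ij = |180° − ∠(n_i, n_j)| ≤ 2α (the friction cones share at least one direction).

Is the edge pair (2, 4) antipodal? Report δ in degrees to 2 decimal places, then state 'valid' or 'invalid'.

δ = 68.05°, valid

α = atan 0.75 = 36.87°;  2α = 73.74°
edge 2: e_2 = (-0.64, -3.52);  n_2 = (-0.9839, +0.1789)
edge 4: e_4 = (+1.31, +0.27);  n_4 = (+0.2019, -0.9794)
∠(n_2, n_4) = 111.95°
δ = |180° − 111.95°| = 68.05°
68.05° ≤ 2α = 73.74°  →  valid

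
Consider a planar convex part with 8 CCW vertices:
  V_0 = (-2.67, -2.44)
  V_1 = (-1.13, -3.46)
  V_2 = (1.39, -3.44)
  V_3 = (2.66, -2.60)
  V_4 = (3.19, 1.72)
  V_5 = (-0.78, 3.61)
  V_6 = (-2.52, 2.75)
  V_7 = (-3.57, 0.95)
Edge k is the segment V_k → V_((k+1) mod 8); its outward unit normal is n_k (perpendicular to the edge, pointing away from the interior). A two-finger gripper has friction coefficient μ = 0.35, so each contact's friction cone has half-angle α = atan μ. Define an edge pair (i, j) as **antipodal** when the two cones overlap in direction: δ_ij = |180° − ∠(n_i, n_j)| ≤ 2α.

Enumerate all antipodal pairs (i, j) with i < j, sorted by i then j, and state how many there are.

count = 7; pairs: (0,4), (1,4), (1,5), (2,5), (2,6), (3,6), (3,7)

α = atan 0.35 = 19.29°;  2α = 38.58°
n_0 = (-0.5522, -0.8337)
n_1 = (+0.0079, -1.0000)
n_2 = (+0.5517, -0.8341)
n_3 = (+0.9926, -0.1218)
n_4 = (+0.4298, +0.9029)
n_5 = (-0.4431, +0.8965)
n_6 = (-0.8638, +0.5039)
n_7 = (-0.9665, -0.2566)
  (0,1): δ = 146.03°  ·
  (0,2): δ = 113.00°  ·
  (0,3): δ = 63.48°  ·
  (0,4): δ = 8.06°  ✓
  (0,5): δ = 59.82°  ·
  (0,6): δ = 93.26°  ·
  (0,7): δ = 138.39°  ·
  (1,2): δ = 146.97°  ·
  (1,3): δ = 97.45°  ·
  (1,4): δ = 25.91°  ✓
  (1,5): δ = 25.85°  ✓
  (1,6): δ = 59.29°  ·
  (1,7): δ = 104.41°  ·
  (2,3): δ = 130.48°  ·
  (2,4): δ = 58.94°  ·
  (2,5): δ = 7.18°  ✓
  (2,6): δ = 26.26°  ✓
  (2,7): δ = 71.39°  ·
  (3,4): δ = 108.46°  ·
  (3,5): δ = 56.70°  ·
  (3,6): δ = 23.26°  ✓
  (3,7): δ = 21.86°  ✓
  (4,5): δ = 128.24°  ·
  (4,6): δ = 94.80°  ·
  (4,7): δ = 49.67°  ·
  (5,6): δ = 146.56°  ·
  (5,7): δ = 101.43°  ·
  (6,7): δ = 134.88°  ·
antipodal pairs: 7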